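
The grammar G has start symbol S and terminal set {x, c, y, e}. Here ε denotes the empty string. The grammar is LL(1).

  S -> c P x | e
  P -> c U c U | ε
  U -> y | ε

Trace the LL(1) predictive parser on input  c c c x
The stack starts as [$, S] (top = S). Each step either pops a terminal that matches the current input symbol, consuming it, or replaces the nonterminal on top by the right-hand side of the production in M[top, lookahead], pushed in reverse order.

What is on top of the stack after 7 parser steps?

x

     Stack        Input      Action
  1  $ S          c c c x $  expand S -> c P x
  2  $ x P c      c c c x $  match c
  3  $ x P        c c x $    expand P -> c U c U
  4  $ x U c U c  c c x $    match c
  5  $ x U c U    c x $      expand U -> ε
  6  $ x U c      c x $      match c
  7  $ x U        x $        expand U -> ε
Stack after step 7: $ x (top = x).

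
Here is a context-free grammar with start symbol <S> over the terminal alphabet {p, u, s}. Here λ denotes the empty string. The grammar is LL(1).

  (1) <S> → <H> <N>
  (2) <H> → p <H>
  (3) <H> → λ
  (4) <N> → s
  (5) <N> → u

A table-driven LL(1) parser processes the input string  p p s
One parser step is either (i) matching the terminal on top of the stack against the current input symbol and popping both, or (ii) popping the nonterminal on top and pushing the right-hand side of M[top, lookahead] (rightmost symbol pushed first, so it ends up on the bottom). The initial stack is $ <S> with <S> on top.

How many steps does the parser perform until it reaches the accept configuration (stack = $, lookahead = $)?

8

     Stack        Input    Action
  1  $ <S>        p p s $  expand <S> → <H> <N>
  2  $ <N> <H>    p p s $  expand <H> → p <H>
  3  $ <N> <H> p  p p s $  match p
  4  $ <N> <H>    p s $    expand <H> → p <H>
  5  $ <N> <H> p  p s $    match p
  6  $ <N> <H>    s $      expand <H> → λ
  7  $ <N>        s $      expand <N> → s
  8  $ s          s $      match s
Accept reached after 8 steps.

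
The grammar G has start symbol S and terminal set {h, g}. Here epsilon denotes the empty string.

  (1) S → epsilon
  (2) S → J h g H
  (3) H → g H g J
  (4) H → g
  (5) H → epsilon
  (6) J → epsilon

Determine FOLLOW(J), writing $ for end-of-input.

{$, g, h}

FIRST(H) = {epsilon, g}
FIRST(J) = {epsilon}
FIRST(S) = {epsilon, h}  (via J h g H)
FOLLOW(S) includes $ since S is the start symbol.
FOLLOW(S): S appears on no right-hand side. Thus FOLLOW(S) = {$}.
FOLLOW(H): in S→J h g H, the suffix after H is empty, so FOLLOW(H) ⊇ FOLLOW(S) = {$}; in H→g H g J, H is followed by g J with FIRST {g}. Thus FOLLOW(H) = {$, g}.
FOLLOW(J): in S→J h g H, J is followed by h g H with FIRST {h}; in H→g H g J, the suffix after J is empty, so FOLLOW(J) ⊇ FOLLOW(H) = {$, g}. Thus FOLLOW(J) = {$, g, h}.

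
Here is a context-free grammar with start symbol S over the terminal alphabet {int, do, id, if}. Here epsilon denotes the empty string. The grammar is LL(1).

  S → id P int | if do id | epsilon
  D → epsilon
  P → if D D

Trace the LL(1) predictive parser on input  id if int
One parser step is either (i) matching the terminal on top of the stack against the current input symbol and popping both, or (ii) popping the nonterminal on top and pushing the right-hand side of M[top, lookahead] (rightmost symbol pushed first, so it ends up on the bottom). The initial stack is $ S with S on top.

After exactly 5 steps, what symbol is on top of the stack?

D

step 1: stack=$ S  input=id if int $  — expand S → id P int
step 2: stack=$ int P id  input=id if int $  — match id
step 3: stack=$ int P  input=if int $  — expand P → if D D
step 4: stack=$ int D D if  input=if int $  — match if
step 5: stack=$ int D D  input=int $  — expand D → epsilon
Stack after step 5: $ int D (top = D).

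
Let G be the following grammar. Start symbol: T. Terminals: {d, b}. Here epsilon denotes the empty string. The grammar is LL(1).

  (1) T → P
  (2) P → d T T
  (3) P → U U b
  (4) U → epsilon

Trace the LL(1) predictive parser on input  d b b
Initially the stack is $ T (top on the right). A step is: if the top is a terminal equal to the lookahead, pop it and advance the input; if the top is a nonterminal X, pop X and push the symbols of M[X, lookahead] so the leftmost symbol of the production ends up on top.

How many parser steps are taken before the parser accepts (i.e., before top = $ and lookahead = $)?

13

      Stack      Input    Action
   1  $ T        d b b $  expand T → P
   2  $ P        d b b $  expand P → d T T
   3  $ T T d    d b b $  match d
   4  $ T T      b b $    expand T → P
   5  $ T P      b b $    expand P → U U b
   6  $ T b U U  b b $    expand U → epsilon
   7  $ T b U    b b $    expand U → epsilon
   8  $ T b      b b $    match b
   9  $ T        b $      expand T → P
  10  $ P        b $      expand P → U U b
  11  $ b U U    b $      expand U → epsilon
  12  $ b U      b $      expand U → epsilon
  13  $ b        b $      match b
Accept reached after 13 steps.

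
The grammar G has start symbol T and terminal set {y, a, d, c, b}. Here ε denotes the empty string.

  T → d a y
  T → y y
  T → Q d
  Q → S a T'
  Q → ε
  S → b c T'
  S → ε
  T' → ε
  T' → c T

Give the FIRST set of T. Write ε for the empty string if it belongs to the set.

FIRST(S) = {ε, b}
FIRST(T') = {ε, c}
FIRST(Q) = {ε, a, b}  (via S a T')
FIRST(T) = {a, b, d, y}  (via Q d)

{a, b, d, y}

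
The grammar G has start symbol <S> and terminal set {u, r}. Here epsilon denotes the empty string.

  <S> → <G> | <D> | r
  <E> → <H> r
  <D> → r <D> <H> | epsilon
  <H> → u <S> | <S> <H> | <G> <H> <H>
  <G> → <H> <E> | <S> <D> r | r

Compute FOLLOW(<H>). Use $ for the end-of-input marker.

FIRST(<D>): from <D>→r <D> <H> we get {r}; from <D>→epsilon we get {epsilon}. So FIRST(<D>) = {epsilon, r}.
FIRST(<S>): from <S>→<G> we get {r, u}; from <S>→<D> we get {epsilon, r}; from <S>→r we get {r}. So FIRST(<S>) = {epsilon, r, u}.
FIRST(<E>): from <E>→<H> r we get {r, u}. So FIRST(<E>) = {r, u}.
FIRST(<H>): from <H>→u <S> we get {u}; from <H>→<S> <H> we get {r, u}; from <H>→<G> <H> <H> we get {r, u}. So FIRST(<H>) = {r, u}.
FIRST(<G>): from <G>→<H> <E> we get {r, u}; from <G>→<S> <D> r we get {r, u}; from <G>→r we get {r}. So FIRST(<G>) = {r, u}.
FOLLOW(<S>) includes $ since <S> is the start symbol.
FOLLOW(<S>): in <H>→u <S>, the suffix after <S> is empty, so FOLLOW(<S>) ⊇ FOLLOW(<H>) = {$, r, u}; in <H>→<S> <H>, <S> is followed by <H> with FIRST {r, u}; in <G>→<S> <D> r, <S> is followed by <D> r with FIRST {r}. Thus FOLLOW(<S>) = {$, r, u}.
FOLLOW(<D>): in <S>→<D>, the suffix after <D> is empty, so FOLLOW(<D>) ⊇ FOLLOW(<S>) = {$, r, u}; in <D>→r <D> <H>, <D> is followed by <H> with FIRST {r, u}; in <G>→<S> <D> r, <D> is followed by r with FIRST {r}. Thus FOLLOW(<D>) = {$, r, u}.
FOLLOW(<H>): in <E>→<H> r, <H> is followed by r with FIRST {r}; in <D>→r <D> <H>, the suffix after <H> is empty, so FOLLOW(<H>) ⊇ FOLLOW(<D>) = {$, r, u}; in <H>→<S> <H>, the suffix after <H> is empty (adds nothing new); in <H>→<G> <H> <H> (occurrence 1), <H> is followed by <H> with FIRST {r, u}; in <H>→<G> <H> <H> (occurrence 2), the suffix after <H> is empty (adds nothing new); in <G>→<H> <E>, <H> is followed by <E> with FIRST {r, u}. Thus FOLLOW(<H>) = {$, r, u}.
FOLLOW(<G>): in <S>→<G>, the suffix after <G> is empty, so FOLLOW(<G>) ⊇ FOLLOW(<S>) = {$, r, u}; in <H>→<G> <H> <H>, <G> is followed by <H> <H> with FIRST {r, u}. Thus FOLLOW(<G>) = {$, r, u}.
FOLLOW(<E>): in <G>→<H> <E>, the suffix after <E> is empty, so FOLLOW(<E>) ⊇ FOLLOW(<G>) = {$, r, u}. Thus FOLLOW(<E>) = {$, r, u}.

{$, r, u}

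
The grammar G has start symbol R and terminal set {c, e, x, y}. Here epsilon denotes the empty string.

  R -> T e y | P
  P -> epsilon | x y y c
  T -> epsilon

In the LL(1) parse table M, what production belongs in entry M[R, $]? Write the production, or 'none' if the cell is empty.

FIRST(P): from P->epsilon we get {epsilon}; from P->x y y c we get {x}. So FIRST(P) = {epsilon, x}.
FIRST(T): from T->epsilon we get {epsilon}. So FIRST(T) = {epsilon}.
FIRST(R): from R->T e y we get {e}; from R->P we get {epsilon, x}. So FIRST(R) = {epsilon, e, x}.
FOLLOW(R) includes $ since R is the start symbol.
FOLLOW(R): R appears on no right-hand side. Thus FOLLOW(R) = {$}.
For R -> T e y: FIRST(T e y) = {e}, so it goes in M[R, t] for t ∈ {e}.
For R -> P: FIRST(P) = {epsilon, x}, so it goes in M[R, t] for t ∈ {x}; since epsilon ∈ FIRST, also for every t ∈ FOLLOW(R) = {$}.

R -> P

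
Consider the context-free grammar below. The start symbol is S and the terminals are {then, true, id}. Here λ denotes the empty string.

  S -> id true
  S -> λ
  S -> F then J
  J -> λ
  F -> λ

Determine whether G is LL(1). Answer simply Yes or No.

FIRST(S) = {λ, id, then}
FIRST(J) = {λ}
FIRST(F) = {λ}
FOLLOW(S) = {$}
FOLLOW(J) = {$}
FOLLOW(F) = {then}
Each cell of M receives at most one production.

Yes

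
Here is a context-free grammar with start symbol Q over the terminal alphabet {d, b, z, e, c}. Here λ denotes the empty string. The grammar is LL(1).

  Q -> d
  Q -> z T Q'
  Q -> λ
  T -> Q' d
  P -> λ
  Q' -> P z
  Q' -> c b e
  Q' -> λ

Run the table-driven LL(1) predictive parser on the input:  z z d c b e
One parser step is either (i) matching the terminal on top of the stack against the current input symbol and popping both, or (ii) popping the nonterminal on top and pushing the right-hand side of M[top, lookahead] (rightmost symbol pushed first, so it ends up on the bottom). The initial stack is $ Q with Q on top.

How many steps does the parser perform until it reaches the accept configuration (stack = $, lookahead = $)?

11

step 1: stack=$ Q  input=z z d c b e $  — expand Q -> z T Q'
step 2: stack=$ Q' T z  input=z z d c b e $  — match z
step 3: stack=$ Q' T  input=z d c b e $  — expand T -> Q' d
step 4: stack=$ Q' d Q'  input=z d c b e $  — expand Q' -> P z
step 5: stack=$ Q' d z P  input=z d c b e $  — expand P -> λ
step 6: stack=$ Q' d z  input=z d c b e $  — match z
step 7: stack=$ Q' d  input=d c b e $  — match d
step 8: stack=$ Q'  input=c b e $  — expand Q' -> c b e
step 9: stack=$ e b c  input=c b e $  — match c
step 10: stack=$ e b  input=b e $  — match b
step 11: stack=$ e  input=e $  — match e
Accept reached after 11 steps.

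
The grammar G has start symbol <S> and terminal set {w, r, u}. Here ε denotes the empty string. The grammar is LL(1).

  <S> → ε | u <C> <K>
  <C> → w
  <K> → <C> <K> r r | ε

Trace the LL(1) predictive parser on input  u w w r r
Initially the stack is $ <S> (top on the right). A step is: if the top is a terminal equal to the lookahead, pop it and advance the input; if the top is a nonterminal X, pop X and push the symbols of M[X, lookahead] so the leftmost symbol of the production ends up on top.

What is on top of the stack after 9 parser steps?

step 1: stack=$ <S>  input=u w w r r $  — expand <S> → u <C> <K>
step 2: stack=$ <K> <C> u  input=u w w r r $  — match u
step 3: stack=$ <K> <C>  input=w w r r $  — expand <C> → w
step 4: stack=$ <K> w  input=w w r r $  — match w
step 5: stack=$ <K>  input=w r r $  — expand <K> → <C> <K> r r
step 6: stack=$ r r <K> <C>  input=w r r $  — expand <C> → w
step 7: stack=$ r r <K> w  input=w r r $  — match w
step 8: stack=$ r r <K>  input=r r $  — expand <K> → ε
step 9: stack=$ r r  input=r r $  — match r
Stack after step 9: $ r (top = r).

r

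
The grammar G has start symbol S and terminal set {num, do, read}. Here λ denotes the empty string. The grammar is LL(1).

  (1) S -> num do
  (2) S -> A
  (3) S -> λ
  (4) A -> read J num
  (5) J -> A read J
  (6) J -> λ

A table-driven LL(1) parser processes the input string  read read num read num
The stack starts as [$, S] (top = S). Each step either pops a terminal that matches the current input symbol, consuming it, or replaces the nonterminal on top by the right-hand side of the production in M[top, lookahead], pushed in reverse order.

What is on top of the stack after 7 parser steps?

num

step 1: stack=$ S  input=read read num read num $  — expand S -> A
step 2: stack=$ A  input=read read num read num $  — expand A -> read J num
step 3: stack=$ num J read  input=read read num read num $  — match read
step 4: stack=$ num J  input=read num read num $  — expand J -> A read J
step 5: stack=$ num J read A  input=read num read num $  — expand A -> read J num
step 6: stack=$ num J read num J read  input=read num read num $  — match read
step 7: stack=$ num J read num J  input=num read num $  — expand J -> λ
Stack after step 7: $ num J read num (top = num).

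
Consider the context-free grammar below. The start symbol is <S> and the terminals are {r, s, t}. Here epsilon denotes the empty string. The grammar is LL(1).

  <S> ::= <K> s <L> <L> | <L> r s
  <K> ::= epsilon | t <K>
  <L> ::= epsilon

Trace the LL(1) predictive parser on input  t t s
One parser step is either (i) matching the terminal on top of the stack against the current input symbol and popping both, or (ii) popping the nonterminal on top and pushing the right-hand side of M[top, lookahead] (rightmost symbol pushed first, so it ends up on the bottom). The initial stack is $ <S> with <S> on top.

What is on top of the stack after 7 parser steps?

step 1: stack=$ <S>  input=t t s $  — expand <S> ::= <K> s <L> <L>
step 2: stack=$ <L> <L> s <K>  input=t t s $  — expand <K> ::= t <K>
step 3: stack=$ <L> <L> s <K> t  input=t t s $  — match t
step 4: stack=$ <L> <L> s <K>  input=t s $  — expand <K> ::= t <K>
step 5: stack=$ <L> <L> s <K> t  input=t s $  — match t
step 6: stack=$ <L> <L> s <K>  input=s $  — expand <K> ::= epsilon
step 7: stack=$ <L> <L> s  input=s $  — match s
Stack after step 7: $ <L> <L> (top = <L>).

<L>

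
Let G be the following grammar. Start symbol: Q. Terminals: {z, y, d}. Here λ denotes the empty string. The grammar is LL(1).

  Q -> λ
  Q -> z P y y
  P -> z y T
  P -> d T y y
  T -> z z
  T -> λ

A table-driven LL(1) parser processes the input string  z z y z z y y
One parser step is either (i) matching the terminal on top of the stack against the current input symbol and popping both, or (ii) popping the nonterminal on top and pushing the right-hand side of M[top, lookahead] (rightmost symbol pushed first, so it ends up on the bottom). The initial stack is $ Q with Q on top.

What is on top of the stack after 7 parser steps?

z

step 1: stack=$ Q  input=z z y z z y y $  — expand Q -> z P y y
step 2: stack=$ y y P z  input=z z y z z y y $  — match z
step 3: stack=$ y y P  input=z y z z y y $  — expand P -> z y T
step 4: stack=$ y y T y z  input=z y z z y y $  — match z
step 5: stack=$ y y T y  input=y z z y y $  — match y
step 6: stack=$ y y T  input=z z y y $  — expand T -> z z
step 7: stack=$ y y z z  input=z z y y $  — match z
Stack after step 7: $ y y z (top = z).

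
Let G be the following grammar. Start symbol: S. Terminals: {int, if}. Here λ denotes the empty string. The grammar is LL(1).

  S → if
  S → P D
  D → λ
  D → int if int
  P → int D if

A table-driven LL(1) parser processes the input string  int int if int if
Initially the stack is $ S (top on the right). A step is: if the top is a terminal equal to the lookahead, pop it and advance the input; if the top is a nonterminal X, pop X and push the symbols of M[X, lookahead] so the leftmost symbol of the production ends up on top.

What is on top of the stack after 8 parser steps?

D

step 1: stack=$ S  input=int int if int if $  — expand S → P D
step 2: stack=$ D P  input=int int if int if $  — expand P → int D if
step 3: stack=$ D if D int  input=int int if int if $  — match int
step 4: stack=$ D if D  input=int if int if $  — expand D → int if int
step 5: stack=$ D if int if int  input=int if int if $  — match int
step 6: stack=$ D if int if  input=if int if $  — match if
step 7: stack=$ D if int  input=int if $  — match int
step 8: stack=$ D if  input=if $  — match if
Stack after step 8: $ D (top = D).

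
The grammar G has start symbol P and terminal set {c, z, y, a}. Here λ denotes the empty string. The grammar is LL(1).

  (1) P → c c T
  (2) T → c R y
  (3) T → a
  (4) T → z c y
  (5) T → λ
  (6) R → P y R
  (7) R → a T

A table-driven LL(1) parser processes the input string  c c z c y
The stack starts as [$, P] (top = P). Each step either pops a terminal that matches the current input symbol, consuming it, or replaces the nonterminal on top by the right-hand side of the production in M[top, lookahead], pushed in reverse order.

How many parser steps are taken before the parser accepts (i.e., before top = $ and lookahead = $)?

     Stack    Input        Action
  1  $ P      c c z c y $  expand P → c c T
  2  $ T c c  c c z c y $  match c
  3  $ T c    c z c y $    match c
  4  $ T      z c y $      expand T → z c y
  5  $ y c z  z c y $      match z
  6  $ y c    c y $        match c
  7  $ y      y $          match y
Accept reached after 7 steps.

7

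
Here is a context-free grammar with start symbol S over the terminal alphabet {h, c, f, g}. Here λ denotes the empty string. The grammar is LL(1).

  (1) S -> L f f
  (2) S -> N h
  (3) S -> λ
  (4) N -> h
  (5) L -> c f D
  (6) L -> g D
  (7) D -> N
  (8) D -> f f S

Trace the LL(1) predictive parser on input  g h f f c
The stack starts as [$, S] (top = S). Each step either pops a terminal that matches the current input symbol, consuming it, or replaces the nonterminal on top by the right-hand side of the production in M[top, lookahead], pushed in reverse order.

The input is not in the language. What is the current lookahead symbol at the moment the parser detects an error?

     Stack      Input        Action
  1  $ S        g h f f c $  expand S -> L f f
  2  $ f f L    g h f f c $  expand L -> g D
  3  $ f f D g  g h f f c $  match g
  4  $ f f D    h f f c $    expand D -> N
  5  $ f f N    h f f c $    expand N -> h
  6  $ f f h    h f f c $    match h
  7  $ f f      f f c $      match f
  8  $ f        f c $        match f
  9  $          c $          error: stack empty but input remains

c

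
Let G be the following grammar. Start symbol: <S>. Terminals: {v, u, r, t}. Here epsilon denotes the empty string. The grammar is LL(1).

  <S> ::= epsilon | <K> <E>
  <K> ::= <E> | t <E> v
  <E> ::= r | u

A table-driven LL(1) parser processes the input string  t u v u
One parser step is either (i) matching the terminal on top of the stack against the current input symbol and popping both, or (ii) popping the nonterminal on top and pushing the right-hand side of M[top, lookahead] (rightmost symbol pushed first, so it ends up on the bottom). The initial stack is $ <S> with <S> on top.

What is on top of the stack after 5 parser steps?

v

     Stack          Input      Action
  1  $ <S>          t u v u $  expand <S> ::= <K> <E>
  2  $ <E> <K>      t u v u $  expand <K> ::= t <E> v
  3  $ <E> v <E> t  t u v u $  match t
  4  $ <E> v <E>    u v u $    expand <E> ::= u
  5  $ <E> v u      u v u $    match u
Stack after step 5: $ <E> v (top = v).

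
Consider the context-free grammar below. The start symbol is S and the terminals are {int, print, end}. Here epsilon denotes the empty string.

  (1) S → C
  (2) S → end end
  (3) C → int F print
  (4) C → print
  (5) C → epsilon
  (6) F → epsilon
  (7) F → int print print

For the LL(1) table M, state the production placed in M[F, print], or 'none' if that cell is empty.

FIRST(C) = {epsilon, int, print}
FIRST(F) = {epsilon, int}
FIRST(S) = {epsilon, end, int, print}  (via C)
FOLLOW(S) includes $ since S is the start symbol.
FOLLOW(F): in C→int F print, F is followed by print with FIRST {print}. Thus FOLLOW(F) = {print}.
For F → epsilon: FIRST(epsilon) = {epsilon}, so it goes in M[F, t] for t ∈ {}; since epsilon ∈ FIRST, also for every t ∈ FOLLOW(F) = {print}.
For F → int print print: FIRST(int print print) = {int}, so it goes in M[F, t] for t ∈ {int}.

F → epsilon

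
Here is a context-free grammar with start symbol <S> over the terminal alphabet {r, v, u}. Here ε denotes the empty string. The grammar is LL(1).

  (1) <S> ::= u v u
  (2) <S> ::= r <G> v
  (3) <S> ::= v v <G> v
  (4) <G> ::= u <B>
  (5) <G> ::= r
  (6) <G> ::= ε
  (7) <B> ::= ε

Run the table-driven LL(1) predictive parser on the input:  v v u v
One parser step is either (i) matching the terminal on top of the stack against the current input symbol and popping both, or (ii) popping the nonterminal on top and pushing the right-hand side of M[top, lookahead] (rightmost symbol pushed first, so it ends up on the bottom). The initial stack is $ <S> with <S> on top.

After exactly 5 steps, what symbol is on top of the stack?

<B>

step 1: stack=$ <S>  input=v v u v $  — expand <S> ::= v v <G> v
step 2: stack=$ v <G> v v  input=v v u v $  — match v
step 3: stack=$ v <G> v  input=v u v $  — match v
step 4: stack=$ v <G>  input=u v $  — expand <G> ::= u <B>
step 5: stack=$ v <B> u  input=u v $  — match u
Stack after step 5: $ v <B> (top = <B>).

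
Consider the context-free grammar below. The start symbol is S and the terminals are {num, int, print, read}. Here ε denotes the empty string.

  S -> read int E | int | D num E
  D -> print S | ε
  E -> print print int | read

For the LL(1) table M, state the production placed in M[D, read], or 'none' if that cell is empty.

none

FIRST(D): from D->print S we get {print}; from D->ε we get {ε}. So FIRST(D) = {ε, print}.
FIRST(E): from E->print print int we get {print}; from E->read we get {read}. So FIRST(E) = {print, read}.
FIRST(S): from S->read int E we get {read}; from S->int we get {int}; from S->D num E we get {num, print}. So FIRST(S) = {int, num, print, read}.
FOLLOW(S) includes $ since S is the start symbol.
FOLLOW(D): in S->D num E, D is followed by num E with FIRST {num}. Thus FOLLOW(D) = {num}.
For D -> print S: FIRST(print S) = {print}, so it goes in M[D, t] for t ∈ {print}.
For D -> ε: FIRST(ε) = {ε}, so it goes in M[D, t] for t ∈ {}; since ε ∈ FIRST, also for every t ∈ FOLLOW(D) = {num}.
None of these place a production in M[D, read].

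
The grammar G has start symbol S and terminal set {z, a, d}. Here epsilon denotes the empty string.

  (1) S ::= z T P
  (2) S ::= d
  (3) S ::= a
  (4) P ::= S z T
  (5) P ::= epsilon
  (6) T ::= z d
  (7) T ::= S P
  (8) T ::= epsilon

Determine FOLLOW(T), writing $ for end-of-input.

FIRST(S): from S::=z T P we get {z}; from S::=d we get {d}; from S::=a we get {a}. So FIRST(S) = {a, d, z}.
FIRST(P): from P::=S z T we get {a, d, z}; from P::=epsilon we get {epsilon}. So FIRST(P) = {epsilon, a, d, z}.
FIRST(T): from T::=z d we get {z}; from T::=S P we get {a, d, z}; from T::=epsilon we get {epsilon}. So FIRST(T) = {epsilon, a, d, z}.
FOLLOW(S) includes $ since S is the start symbol.
FOLLOW(S): in P::=S z T, S is followed by z T with FIRST {z}; in T::=S P, S is followed by P with FIRST {epsilon, a, d, z}; in T::=S P, the suffix after S is nullable, so FOLLOW(S) ⊇ FOLLOW(T) = {$, a, d, z}. Thus FOLLOW(S) = {$, a, d, z}.
FOLLOW(P): in S::=z T P, the suffix after P is empty, so FOLLOW(P) ⊇ FOLLOW(S) = {$, a, d, z}; in T::=S P, the suffix after P is empty, so FOLLOW(P) ⊇ FOLLOW(T) = {$, a, d, z}. Thus FOLLOW(P) = {$, a, d, z}.
FOLLOW(T): in S::=z T P, T is followed by P with FIRST {epsilon, a, d, z}; in S::=z T P, the suffix after T is nullable, so FOLLOW(T) ⊇ FOLLOW(S) = {$, a, d, z}; in P::=S z T, the suffix after T is empty, so FOLLOW(T) ⊇ FOLLOW(P) = {$, a, d, z}. Thus FOLLOW(T) = {$, a, d, z}.

{$, a, d, z}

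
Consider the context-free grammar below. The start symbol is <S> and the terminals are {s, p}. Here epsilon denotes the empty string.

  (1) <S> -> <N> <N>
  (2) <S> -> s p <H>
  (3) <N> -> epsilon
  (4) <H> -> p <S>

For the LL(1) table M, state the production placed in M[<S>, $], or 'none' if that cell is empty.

<S> -> <N> <N>

FIRST(<N>) = {epsilon}
FIRST(<H>) = {p}
FIRST(<S>) = {epsilon, s}  (via <N> <N>)
FOLLOW(<S>) includes $ since <S> is the start symbol.
FOLLOW(<S>): in <H>->p <S>, the suffix after <S> is empty, so FOLLOW(<S>) ⊇ FOLLOW(<H>) = {$}. Thus FOLLOW(<S>) = {$}.
FOLLOW(<H>): in <S>->s p <H>, the suffix after <H> is empty, so FOLLOW(<H>) ⊇ FOLLOW(<S>) = {$}. Thus FOLLOW(<H>) = {$}.
For <S> -> <N> <N>: FIRST(<N> <N>) = {epsilon}, so it goes in M[<S>, t] for t ∈ {}; since epsilon ∈ FIRST, also for every t ∈ FOLLOW(<S>) = {$}.
For <S> -> s p <H>: FIRST(s p <H>) = {s}, so it goes in M[<S>, t] for t ∈ {s}.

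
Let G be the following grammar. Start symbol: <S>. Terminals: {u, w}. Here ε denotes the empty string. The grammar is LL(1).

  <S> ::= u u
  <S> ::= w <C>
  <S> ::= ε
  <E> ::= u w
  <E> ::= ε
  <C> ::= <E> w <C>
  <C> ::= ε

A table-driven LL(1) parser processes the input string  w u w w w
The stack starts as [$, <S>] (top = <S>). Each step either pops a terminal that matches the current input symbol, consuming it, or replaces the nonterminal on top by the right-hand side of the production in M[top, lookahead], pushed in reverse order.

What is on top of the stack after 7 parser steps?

<C>

     Stack        Input        Action
  1  $ <S>        w u w w w $  expand <S> ::= w <C>
  2  $ <C> w      w u w w w $  match w
  3  $ <C>        u w w w $    expand <C> ::= <E> w <C>
  4  $ <C> w <E>  u w w w $    expand <E> ::= u w
  5  $ <C> w w u  u w w w $    match u
  6  $ <C> w w    w w w $      match w
  7  $ <C> w      w w $        match w
Stack after step 7: $ <C> (top = <C>).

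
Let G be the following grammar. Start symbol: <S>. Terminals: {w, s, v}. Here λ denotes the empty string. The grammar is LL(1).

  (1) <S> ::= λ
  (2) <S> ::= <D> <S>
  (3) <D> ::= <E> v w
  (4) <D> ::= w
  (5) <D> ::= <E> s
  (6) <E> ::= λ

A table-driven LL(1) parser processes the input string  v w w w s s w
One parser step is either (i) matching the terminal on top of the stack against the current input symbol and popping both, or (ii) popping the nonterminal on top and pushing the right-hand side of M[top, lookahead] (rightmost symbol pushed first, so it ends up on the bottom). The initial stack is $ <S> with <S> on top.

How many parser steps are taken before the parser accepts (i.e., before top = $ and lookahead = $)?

step 1: stack=$ <S>  input=v w w w s s w $  — expand <S> ::= <D> <S>
step 2: stack=$ <S> <D>  input=v w w w s s w $  — expand <D> ::= <E> v w
step 3: stack=$ <S> w v <E>  input=v w w w s s w $  — expand <E> ::= λ
step 4: stack=$ <S> w v  input=v w w w s s w $  — match v
step 5: stack=$ <S> w  input=w w w s s w $  — match w
step 6: stack=$ <S>  input=w w s s w $  — expand <S> ::= <D> <S>
step 7: stack=$ <S> <D>  input=w w s s w $  — expand <D> ::= w
step 8: stack=$ <S> w  input=w w s s w $  — match w
step 9: stack=$ <S>  input=w s s w $  — expand <S> ::= <D> <S>
step 10: stack=$ <S> <D>  input=w s s w $  — expand <D> ::= w
step 11: stack=$ <S> w  input=w s s w $  — match w
step 12: stack=$ <S>  input=s s w $  — expand <S> ::= <D> <S>
step 13: stack=$ <S> <D>  input=s s w $  — expand <D> ::= <E> s
step 14: stack=$ <S> s <E>  input=s s w $  — expand <E> ::= λ
step 15: stack=$ <S> s  input=s s w $  — match s
step 16: stack=$ <S>  input=s w $  — expand <S> ::= <D> <S>
step 17: stack=$ <S> <D>  input=s w $  — expand <D> ::= <E> s
step 18: stack=$ <S> s <E>  input=s w $  — expand <E> ::= λ
step 19: stack=$ <S> s  input=s w $  — match s
step 20: stack=$ <S>  input=w $  — expand <S> ::= <D> <S>
step 21: stack=$ <S> <D>  input=w $  — expand <D> ::= w
step 22: stack=$ <S> w  input=w $  — match w
step 23: stack=$ <S>  input=$  — expand <S> ::= λ
Accept reached after 23 steps.

23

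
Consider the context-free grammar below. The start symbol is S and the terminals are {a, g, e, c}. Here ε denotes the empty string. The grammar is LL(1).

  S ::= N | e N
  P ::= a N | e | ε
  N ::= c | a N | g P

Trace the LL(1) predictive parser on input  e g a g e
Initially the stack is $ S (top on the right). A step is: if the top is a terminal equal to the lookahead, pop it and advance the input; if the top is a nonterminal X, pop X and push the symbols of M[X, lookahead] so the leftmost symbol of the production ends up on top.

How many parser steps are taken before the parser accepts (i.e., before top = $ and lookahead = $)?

10

      Stack  Input        Action
   1  $ S    e g a g e $  expand S ::= e N
   2  $ N e  e g a g e $  match e
   3  $ N    g a g e $    expand N ::= g P
   4  $ P g  g a g e $    match g
   5  $ P    a g e $      expand P ::= a N
   6  $ N a  a g e $      match a
   7  $ N    g e $        expand N ::= g P
   8  $ P g  g e $        match g
   9  $ P    e $          expand P ::= e
  10  $ e    e $          match e
Accept reached after 10 steps.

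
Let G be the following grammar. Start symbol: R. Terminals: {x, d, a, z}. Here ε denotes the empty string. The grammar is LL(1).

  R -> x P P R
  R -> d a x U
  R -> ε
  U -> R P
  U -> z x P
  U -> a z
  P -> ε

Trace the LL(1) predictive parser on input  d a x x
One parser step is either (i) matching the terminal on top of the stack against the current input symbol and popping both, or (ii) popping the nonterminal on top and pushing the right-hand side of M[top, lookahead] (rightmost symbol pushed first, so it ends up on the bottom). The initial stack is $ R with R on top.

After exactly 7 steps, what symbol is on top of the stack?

step 1: stack=$ R  input=d a x x $  — expand R -> d a x U
step 2: stack=$ U x a d  input=d a x x $  — match d
step 3: stack=$ U x a  input=a x x $  — match a
step 4: stack=$ U x  input=x x $  — match x
step 5: stack=$ U  input=x $  — expand U -> R P
step 6: stack=$ P R  input=x $  — expand R -> x P P R
step 7: stack=$ P R P P x  input=x $  — match x
Stack after step 7: $ P R P P (top = P).

P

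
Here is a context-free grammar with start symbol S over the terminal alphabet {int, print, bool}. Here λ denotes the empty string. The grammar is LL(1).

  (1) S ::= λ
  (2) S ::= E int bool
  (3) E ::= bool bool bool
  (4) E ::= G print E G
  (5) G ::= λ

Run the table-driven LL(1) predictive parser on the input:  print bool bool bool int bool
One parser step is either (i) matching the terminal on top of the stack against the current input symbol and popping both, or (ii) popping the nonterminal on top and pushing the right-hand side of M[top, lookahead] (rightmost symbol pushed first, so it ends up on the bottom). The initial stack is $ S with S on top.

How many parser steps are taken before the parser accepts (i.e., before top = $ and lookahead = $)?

step 1: stack=$ S  input=print bool bool bool int bool $  — expand S ::= E int bool
step 2: stack=$ bool int E  input=print bool bool bool int bool $  — expand E ::= G print E G
step 3: stack=$ bool int G E print G  input=print bool bool bool int bool $  — expand G ::= λ
step 4: stack=$ bool int G E print  input=print bool bool bool int bool $  — match print
step 5: stack=$ bool int G E  input=bool bool bool int bool $  — expand E ::= bool bool bool
step 6: stack=$ bool int G bool bool bool  input=bool bool bool int bool $  — match bool
step 7: stack=$ bool int G bool bool  input=bool bool int bool $  — match bool
step 8: stack=$ bool int G bool  input=bool int bool $  — match bool
step 9: stack=$ bool int G  input=int bool $  — expand G ::= λ
step 10: stack=$ bool int  input=int bool $  — match int
step 11: stack=$ bool  input=bool $  — match bool
Accept reached after 11 steps.

11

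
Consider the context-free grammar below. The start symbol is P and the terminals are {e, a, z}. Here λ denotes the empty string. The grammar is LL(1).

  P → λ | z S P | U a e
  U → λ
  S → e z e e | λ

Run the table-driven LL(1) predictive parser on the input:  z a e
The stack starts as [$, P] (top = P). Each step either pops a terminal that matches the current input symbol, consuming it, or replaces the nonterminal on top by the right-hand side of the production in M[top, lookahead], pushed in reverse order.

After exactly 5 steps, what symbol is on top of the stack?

a

step 1: stack=$ P  input=z a e $  — expand P → z S P
step 2: stack=$ P S z  input=z a e $  — match z
step 3: stack=$ P S  input=a e $  — expand S → λ
step 4: stack=$ P  input=a e $  — expand P → U a e
step 5: stack=$ e a U  input=a e $  — expand U → λ
Stack after step 5: $ e a (top = a).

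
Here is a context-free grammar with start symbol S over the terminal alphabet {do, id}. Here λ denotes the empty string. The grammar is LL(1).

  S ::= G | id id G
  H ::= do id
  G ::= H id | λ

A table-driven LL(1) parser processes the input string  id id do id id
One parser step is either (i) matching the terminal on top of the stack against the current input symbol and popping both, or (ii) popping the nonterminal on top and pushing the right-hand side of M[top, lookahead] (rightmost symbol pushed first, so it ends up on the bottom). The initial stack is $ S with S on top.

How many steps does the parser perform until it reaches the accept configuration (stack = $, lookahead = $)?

8

     Stack       Input             Action
  1  $ S         id id do id id $  expand S ::= id id G
  2  $ G id id   id id do id id $  match id
  3  $ G id      id do id id $     match id
  4  $ G         do id id $        expand G ::= H id
  5  $ id H      do id id $        expand H ::= do id
  6  $ id id do  do id id $        match do
  7  $ id id     id id $           match id
  8  $ id        id $              match id
Accept reached after 8 steps.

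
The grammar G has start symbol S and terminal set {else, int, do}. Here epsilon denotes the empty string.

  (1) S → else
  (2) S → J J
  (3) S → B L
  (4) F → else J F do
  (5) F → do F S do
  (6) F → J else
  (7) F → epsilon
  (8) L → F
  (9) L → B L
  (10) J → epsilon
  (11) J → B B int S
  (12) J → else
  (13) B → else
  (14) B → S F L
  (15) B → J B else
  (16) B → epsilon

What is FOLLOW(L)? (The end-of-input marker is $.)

{$, do, else, int}

FIRST(S): from S→else we get {else}; from S→J J we get {epsilon, do, else, int}; from S→B L we get {epsilon, do, else, int}. So FIRST(S) = {epsilon, do, else, int}.
FIRST(F): from F→else J F do we get {else}; from F→do F S do we get {do}; from F→J else we get {do, else, int}; from F→epsilon we get {epsilon}. So FIRST(F) = {epsilon, do, else, int}.
FIRST(L): from L→F we get {epsilon, do, else, int}; from L→B L we get {epsilon, do, else, int}. So FIRST(L) = {epsilon, do, else, int}.
FIRST(J): from J→epsilon we get {epsilon}; from J→B B int S we get {do, else, int}; from J→else we get {else}. So FIRST(J) = {epsilon, do, else, int}.
FIRST(B): from B→else we get {else}; from B→S F L we get {epsilon, do, else, int}; from B→J B else we get {do, else, int}; from B→epsilon we get {epsilon}. So FIRST(B) = {epsilon, do, else, int}.
FOLLOW(S) includes $ since S is the start symbol.
FOLLOW(S): in F→do F S do, S is followed by do with FIRST {do}; in J→B B int S, the suffix after S is empty, so FOLLOW(S) ⊇ FOLLOW(J) = {$, do, else, int}; in B→S F L, S is followed by F L with FIRST {epsilon, do, else, int}; in B→S F L, the suffix after S is nullable, so FOLLOW(S) ⊇ FOLLOW(B) = {$, do, else, int}. Thus FOLLOW(S) = {$, do, else, int}.
FOLLOW(J): in S→J J (occurrence 1), J is followed by J with FIRST {epsilon, do, else, int}; in S→J J (occurrence 1), the suffix after J is nullable, so FOLLOW(J) ⊇ FOLLOW(S) = {$, do, else, int}; in S→J J (occurrence 2), the suffix after J is empty, so FOLLOW(J) ⊇ FOLLOW(S) = {$, do, else, int}; in F→else J F do, J is followed by F do with FIRST {do, else, int}; in F→J else, J is followed by else with FIRST {else}; in B→J B else, J is followed by B else with FIRST {do, else, int}. Thus FOLLOW(J) = {$, do, else, int}.
FOLLOW(F): in F→else J F do, F is followed by do with FIRST {do}; in F→do F S do, F is followed by S do with FIRST {do, else, int}; in L→F, the suffix after F is empty, so FOLLOW(F) ⊇ FOLLOW(L) = {$, do, else, int}; in B→S F L, F is followed by L with FIRST {epsilon, do, else, int}; in B→S F L, the suffix after F is nullable, so FOLLOW(F) ⊇ FOLLOW(B) = {$, do, else, int}. Thus FOLLOW(F) = {$, do, else, int}.
FOLLOW(L): in S→B L, the suffix after L is empty, so FOLLOW(L) ⊇ FOLLOW(S) = {$, do, else, int}; in L→B L, the suffix after L is empty (adds nothing new); in B→S F L, the suffix after L is empty, so FOLLOW(L) ⊇ FOLLOW(B) = {$, do, else, int}. Thus FOLLOW(L) = {$, do, else, int}.
FOLLOW(B): in S→B L, B is followed by L with FIRST {epsilon, do, else, int}; in S→B L, the suffix after B is nullable, so FOLLOW(B) ⊇ FOLLOW(S) = {$, do, else, int}; in L→B L, B is followed by L with FIRST {epsilon, do, else, int}; in L→B L, the suffix after B is nullable, so FOLLOW(B) ⊇ FOLLOW(L) = {$, do, else, int}; in J→B B int S (occurrence 1), B is followed by B int S with FIRST {do, else, int}; in J→B B int S (occurrence 2), B is followed by int S with FIRST {int}; in B→J B else, B is followed by else with FIRST {else}. Thus FOLLOW(B) = {$, do, else, int}.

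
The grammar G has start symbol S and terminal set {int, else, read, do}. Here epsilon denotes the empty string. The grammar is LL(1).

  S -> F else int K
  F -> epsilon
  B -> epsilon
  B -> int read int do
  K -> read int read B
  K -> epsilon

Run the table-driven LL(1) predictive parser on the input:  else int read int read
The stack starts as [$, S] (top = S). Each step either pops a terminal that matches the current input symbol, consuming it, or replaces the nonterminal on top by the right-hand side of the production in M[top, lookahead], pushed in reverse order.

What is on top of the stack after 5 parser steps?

read

step 1: stack=$ S  input=else int read int read $  — expand S -> F else int K
step 2: stack=$ K int else F  input=else int read int read $  — expand F -> epsilon
step 3: stack=$ K int else  input=else int read int read $  — match else
step 4: stack=$ K int  input=int read int read $  — match int
step 5: stack=$ K  input=read int read $  — expand K -> read int read B
Stack after step 5: $ B read int read (top = read).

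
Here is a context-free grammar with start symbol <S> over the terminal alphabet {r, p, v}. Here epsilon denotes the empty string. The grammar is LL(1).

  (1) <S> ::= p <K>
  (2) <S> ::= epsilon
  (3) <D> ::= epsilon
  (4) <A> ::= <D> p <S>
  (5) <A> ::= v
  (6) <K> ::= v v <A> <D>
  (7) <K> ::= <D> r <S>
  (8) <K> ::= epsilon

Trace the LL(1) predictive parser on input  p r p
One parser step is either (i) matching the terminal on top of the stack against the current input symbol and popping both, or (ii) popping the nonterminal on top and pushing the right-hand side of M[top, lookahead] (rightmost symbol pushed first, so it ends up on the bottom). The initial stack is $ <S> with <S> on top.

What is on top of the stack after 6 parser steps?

step 1: stack=$ <S>  input=p r p $  — expand <S> ::= p <K>
step 2: stack=$ <K> p  input=p r p $  — match p
step 3: stack=$ <K>  input=r p $  — expand <K> ::= <D> r <S>
step 4: stack=$ <S> r <D>  input=r p $  — expand <D> ::= epsilon
step 5: stack=$ <S> r  input=r p $  — match r
step 6: stack=$ <S>  input=p $  — expand <S> ::= p <K>
Stack after step 6: $ <K> p (top = p).

p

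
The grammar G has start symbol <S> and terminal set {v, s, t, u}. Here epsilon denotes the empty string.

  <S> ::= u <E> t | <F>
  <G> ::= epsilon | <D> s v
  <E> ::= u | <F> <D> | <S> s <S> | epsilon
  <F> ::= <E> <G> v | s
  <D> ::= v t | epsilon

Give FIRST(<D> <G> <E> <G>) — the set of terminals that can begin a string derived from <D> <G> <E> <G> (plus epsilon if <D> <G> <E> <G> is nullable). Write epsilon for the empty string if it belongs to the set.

{epsilon, s, u, v}

FIRST(<D>): from <D>::=v t we get {v}; from <D>::=epsilon we get {epsilon}. So FIRST(<D>) = {epsilon, v}.
FIRST(<G>): from <G>::=epsilon we get {epsilon}; from <G>::=<D> s v we get {s, v}. So FIRST(<G>) = {epsilon, s, v}.
FIRST(<S>): from <S>::=u <E> t we get {u}; from <S>::=<F> we get {s, u, v}. So FIRST(<S>) = {s, u, v}.
FIRST(<E>): from <E>::=u we get {u}; from <E>::=<F> <D> we get {s, u, v}; from <E>::=<S> s <S> we get {s, u, v}; from <E>::=epsilon we get {epsilon}. So FIRST(<E>) = {epsilon, s, u, v}.
FIRST(<F>): from <F>::=<E> <G> v we get {s, u, v}; from <F>::=s we get {s}. So FIRST(<F>) = {s, u, v}.
FIRST(<D> <G> <E> <G>): take FIRST of each symbol in turn, carrying on past any symbol whose FIRST contains epsilon; result {epsilon, s, u, v}.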